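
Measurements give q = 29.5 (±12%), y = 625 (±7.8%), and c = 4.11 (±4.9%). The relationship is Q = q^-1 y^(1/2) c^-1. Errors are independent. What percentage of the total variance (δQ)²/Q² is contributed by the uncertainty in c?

(δQ/Q)² = (-1·δq/q)² + (½·δy/y)² + (-1·δc/c)²
  q term: (-1×0.120)² = 0.0144
  y term: (0.5×0.0780)² = 0.00152
  c term: (-1×0.0490)² = 0.00240
Total = 0.0183. Share from c = 0.00240/0.0183 = 0.131.

13.1%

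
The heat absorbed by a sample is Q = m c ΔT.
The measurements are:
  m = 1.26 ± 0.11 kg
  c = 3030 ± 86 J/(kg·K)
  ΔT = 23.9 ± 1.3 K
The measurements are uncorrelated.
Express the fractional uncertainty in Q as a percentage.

Relative error in a monomial: (δQ/Q)² = Σ (nᵢ · δxᵢ/xᵢ)².
  (1·δm/m)² = (1×0.0873)² = 0.00762;  (1·δc/c)² = (1×0.0284)² = 0.000806;  (1·δΔT/ΔT)² = (1×0.0544)² = 0.00296
δQ/Q = √(0.0114) = 0.107

10.7%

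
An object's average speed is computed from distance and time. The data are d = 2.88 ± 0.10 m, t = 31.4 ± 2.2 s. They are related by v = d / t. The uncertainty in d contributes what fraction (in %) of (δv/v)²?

(δv/v)² = (1·δd/d)² + (-1·δt/t)²
  d term: (1×0.0347)² = 0.00121
  t term: (-1×0.0701)² = 0.00491
Total = 0.00611. Share from d = 0.00121/0.00611 = 0.197.

19.7%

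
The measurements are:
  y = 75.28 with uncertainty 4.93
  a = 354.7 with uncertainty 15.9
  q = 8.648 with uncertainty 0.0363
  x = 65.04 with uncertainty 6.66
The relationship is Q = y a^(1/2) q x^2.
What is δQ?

Q is a product of powers, so relative uncertainties combine in quadrature:
  (1·δy/y)² = (1×0.0655)² = 0.00429;  (½·δa/a)² = (0.5×0.0448)² = 0.000502;  (1·δq/q)² = (1×0.00420)² = 1.76e-05;  (2·δx/x)² = (2×0.102)² = 0.0419
δQ/Q = √(0.0468) = 0.216
Q = 5.187e+07, so δQ = 0.216 × 5.187e+07 = 1.12e+07.

1.12e+07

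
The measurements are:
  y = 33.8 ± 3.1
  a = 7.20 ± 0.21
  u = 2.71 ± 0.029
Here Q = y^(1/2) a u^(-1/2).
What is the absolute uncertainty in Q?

Q is a product of powers, so relative uncertainties combine in quadrature:
  (½·δy/y)² = (0.5×0.0917)² = 0.00210;  (1·δa/a)² = (1×0.0292)² = 0.000851;  (−½·δu/u)² = (-0.5×0.0107)² = 2.86e-05
δQ/Q = √(0.00298) = 0.0546
Q = 25.4, so δQ = 0.0546 × 25.4 = 1.39.

1.39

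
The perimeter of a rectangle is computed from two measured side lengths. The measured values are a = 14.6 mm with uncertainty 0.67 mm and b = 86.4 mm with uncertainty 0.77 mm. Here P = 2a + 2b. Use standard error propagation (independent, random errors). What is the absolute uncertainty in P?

For a sum/difference, combine absolute errors in quadrature:
  (2·δa)² = 1.80;  (2·δb)² = 2.37
δP = √(4.17) = 2.04 mm

2.04 mm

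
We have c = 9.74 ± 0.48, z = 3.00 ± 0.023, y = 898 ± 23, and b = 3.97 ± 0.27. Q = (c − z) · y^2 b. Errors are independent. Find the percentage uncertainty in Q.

11.1%

Let u = c − z = 6.74. δu = √(δc² + δz²) = √(0.230 + 0.000529) = 0.481, so δu/u = 0.0713.
Q is then a monomial in u, y, b:
δQ/Q = √((δu/u)² + (2·δy/y)² + (1·δb/b)²) = √(0.00508 + 0.00262 + 0.00463) = 0.111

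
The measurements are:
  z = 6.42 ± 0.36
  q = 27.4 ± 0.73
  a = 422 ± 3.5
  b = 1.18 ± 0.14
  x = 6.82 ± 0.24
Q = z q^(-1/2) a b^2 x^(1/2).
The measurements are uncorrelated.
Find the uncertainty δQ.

Products/powers → add relative errors in quadrature, weighted by exponent:
  (1·δz/z)² = (1×0.0561)² = 0.00314;  (−½·δq/q)² = (-0.5×0.0266)² = 0.000177;  (1·δa/a)² = (1×0.00829)² = 6.88e-05;  (2·δb/b)² = (2×0.119)² = 0.0563;  (½·δx/x)² = (0.5×0.0352)² = 0.000310
δQ/Q = √(0.0600) = 0.245
Q = 1880, so δQ = 0.245 × 1880 = 461.

461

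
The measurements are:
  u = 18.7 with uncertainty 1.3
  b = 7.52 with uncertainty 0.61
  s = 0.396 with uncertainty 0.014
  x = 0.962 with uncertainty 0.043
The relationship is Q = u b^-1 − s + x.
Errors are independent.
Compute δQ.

Let p = u·b^-1 = 2.49. δp/p = √((1·δu/u)² + (-1·δb/b)²) = √(0.00483 + 0.00658) = 0.107, so δp = 0.266.
Q = p − s + x: δQ = √(δp² + δs² + δx²) = √(0.0706 + 0.000196 + 0.00185) = 0.269

0.269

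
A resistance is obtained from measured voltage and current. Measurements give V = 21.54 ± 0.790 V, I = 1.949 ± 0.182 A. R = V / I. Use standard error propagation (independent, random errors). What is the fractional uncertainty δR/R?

0.100

Since R is a product/quotient, work with relative uncertainties:
  (1·δV/V)² = (1×0.0367)² = 0.00135;  (-1·δI/I)² = (-1×0.0934)² = 0.00872
δR/R = √(0.0101) = 0.100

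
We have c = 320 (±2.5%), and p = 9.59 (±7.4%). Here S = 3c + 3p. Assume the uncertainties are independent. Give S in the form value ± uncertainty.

For a sum/difference, combine absolute errors in quadrature:
  (3·δc)² = 576;  (3·δp)² = 4.53
δS = √(581) = 24.1
S = 989.

989 ± 24.1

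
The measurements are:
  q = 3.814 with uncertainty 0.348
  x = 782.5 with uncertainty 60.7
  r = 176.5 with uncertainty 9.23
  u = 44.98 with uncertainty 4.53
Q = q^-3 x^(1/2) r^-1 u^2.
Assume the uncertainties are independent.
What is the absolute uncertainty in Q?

For a monomial Q ∝ q^-3, x^(1/2), r^-1, u^2, fractional errors add in quadrature:
  (-3·δq/q)² = (-3×0.0912)² = 0.0749;  (½·δx/x)² = (0.5×0.0776)² = 0.00150;  (-1·δr/r)² = (-1×0.0523)² = 0.00273;  (2·δu/u)² = (2×0.101)² = 0.0406
δQ/Q = √(0.120) = 0.346
Q = 5.780, so δQ = 0.346 × 5.780 = 2.00.

2.00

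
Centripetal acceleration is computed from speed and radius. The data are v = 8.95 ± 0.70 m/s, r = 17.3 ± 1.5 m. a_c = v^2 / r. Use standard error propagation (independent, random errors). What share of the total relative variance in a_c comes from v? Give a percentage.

76.5%

(δa_c/a_c)² = (2·δv/v)² + (-1·δr/r)²
  v term: (2×0.0782)² = 0.0245
  r term: (-1×0.0867)² = 0.00752
Total = 0.0320. Share from v = 0.0245/0.0320 = 0.765.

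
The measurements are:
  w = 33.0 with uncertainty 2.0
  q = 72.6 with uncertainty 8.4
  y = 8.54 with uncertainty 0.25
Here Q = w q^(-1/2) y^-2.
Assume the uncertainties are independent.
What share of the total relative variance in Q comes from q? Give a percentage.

32.0%

(δQ/Q)² = (1·δw/w)² + (−½·δq/q)² + (-2·δy/y)²
  w term: (1×0.0606)² = 0.00367
  q term: (-0.5×0.116)² = 0.00335
  y term: (-2×0.0293)² = 0.00343
Total = 0.0104. Share from q = 0.00335/0.0104 = 0.320.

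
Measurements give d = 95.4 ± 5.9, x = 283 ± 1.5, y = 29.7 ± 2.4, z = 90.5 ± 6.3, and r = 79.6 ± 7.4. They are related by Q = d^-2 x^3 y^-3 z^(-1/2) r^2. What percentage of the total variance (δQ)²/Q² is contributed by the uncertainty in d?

13.9%

(δQ/Q)² = (-2·δd/d)² + (3·δx/x)² + (-3·δy/y)² + (−½·δz/z)² + (2·δr/r)²
  d term: (-2×0.0618)² = 0.0153
  x term: (3×0.00530)² = 0.000253
  y term: (-3×0.0808)² = 0.0588
  z term: (-0.5×0.0696)² = 0.00121
  r term: (2×0.0930)² = 0.0346
Total = 0.110. Share from d = 0.0153/0.110 = 0.139.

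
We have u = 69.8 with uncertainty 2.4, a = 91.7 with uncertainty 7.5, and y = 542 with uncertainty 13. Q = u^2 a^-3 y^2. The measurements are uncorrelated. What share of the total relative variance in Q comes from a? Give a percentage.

(δQ/Q)² = (2·δu/u)² + (-3·δa/a)² + (2·δy/y)²
  u term: (2×0.0344)² = 0.00473
  a term: (-3×0.0818)² = 0.0602
  y term: (2×0.0240)² = 0.00230
Total = 0.0672. Share from a = 0.0602/0.0672 = 0.895.

89.5%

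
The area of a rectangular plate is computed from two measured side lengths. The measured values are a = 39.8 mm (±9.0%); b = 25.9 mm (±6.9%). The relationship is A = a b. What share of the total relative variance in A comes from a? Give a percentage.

63.0%

(δA/A)² = (1·δa/a)² + (1·δb/b)²
  a term: (1×0.0900)² = 0.00810
  b term: (1×0.0690)² = 0.00476
Total = 0.0129. Share from a = 0.00810/0.0129 = 0.630.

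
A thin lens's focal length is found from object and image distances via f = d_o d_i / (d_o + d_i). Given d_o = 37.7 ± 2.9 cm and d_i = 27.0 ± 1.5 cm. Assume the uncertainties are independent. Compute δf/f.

0.0456

∂f/∂d_o = (d_i/(d_o+d_i))² = 0.174;  ∂f/∂d_i = (d_o/(d_o+d_i))² = 0.340
δf = √((∂f/∂d_o · δd_o)² + (∂f/∂d_i · δd_i)²) = √(0.255 + 0.259) = 0.717 cm
f = 15.7 cm, so δf/f = 0.717/15.7 = 0.0456.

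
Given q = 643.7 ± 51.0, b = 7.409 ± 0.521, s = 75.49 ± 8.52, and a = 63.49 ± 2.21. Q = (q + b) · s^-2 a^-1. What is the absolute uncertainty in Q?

0.000435

Let u = q + b = 651.1. δu = √(δq² + δb²) = √(2600 + 0.271) = 51.0, so δu/u = 0.0783.
Q is then a monomial in u, s, a:
δQ/Q = √((δu/u)² + (-2·δs/s)² + (-1·δa/a)²) = √(0.00614 + 0.0510 + 0.00121) = 0.241
Q = 0.001800, so δQ = 0.241 × 0.001800 = 0.000435.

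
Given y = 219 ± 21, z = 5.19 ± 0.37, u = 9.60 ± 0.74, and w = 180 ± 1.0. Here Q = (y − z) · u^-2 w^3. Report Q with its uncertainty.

Let h = y − z = 214. δh = √(δy² + δz²) = √(441 + 0.137) = 21.0, so δh/h = 0.0982.
Q is then a monomial in h, u, w:
δQ/Q = √((δh/h)² + (-2·δu/u)² + (3·δw/w)²) = √(0.00965 + 0.0238 + 0.000278) = 0.184
Q = 1.35e+07, so δQ = 0.184 × 1.35e+07 = 2.48e+06.

(1.35 ± 0.248) × 10^7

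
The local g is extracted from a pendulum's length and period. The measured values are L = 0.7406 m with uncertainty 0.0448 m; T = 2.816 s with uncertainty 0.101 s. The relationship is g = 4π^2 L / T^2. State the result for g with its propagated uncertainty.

3.687 ± 0.346 m/s^2

g is a product of powers, so relative uncertainties combine in quadrature:
  (1·δL/L)² = (1×0.0605)² = 0.00366;  (-2·δT/T)² = (-2×0.0359)² = 0.00515
δg/g = √(0.00880) = 0.0938
g = 3.687 m/s^2, so δg = 0.0938 × 3.687 = 0.346 m/s^2.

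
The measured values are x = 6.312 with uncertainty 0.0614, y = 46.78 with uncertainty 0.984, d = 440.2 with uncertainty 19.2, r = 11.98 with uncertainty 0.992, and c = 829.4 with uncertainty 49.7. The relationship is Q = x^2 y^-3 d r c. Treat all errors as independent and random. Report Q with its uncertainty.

Each factor contributes (exponent × relative error)² to (δQ/Q)²:
  (2·δx/x)² = (2×0.00973)² = 0.000378;  (-3·δy/y)² = (-3×0.0210)² = 0.00398;  (1·δd/d)² = (1×0.0436)² = 0.00190;  (1·δr/r)² = (1×0.0828)² = 0.00686;  (1·δc/c)² = (1×0.0599)² = 0.00359
δQ/Q = √(0.0167) = 0.129
Q = 1702, so δQ = 0.129 × 1702 = 220.

1702 ± 220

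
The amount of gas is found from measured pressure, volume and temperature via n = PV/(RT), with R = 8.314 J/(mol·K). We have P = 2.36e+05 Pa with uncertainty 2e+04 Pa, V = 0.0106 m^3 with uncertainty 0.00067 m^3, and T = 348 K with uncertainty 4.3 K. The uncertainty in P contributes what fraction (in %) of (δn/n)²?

63.4%

(δn/n)² = (1·δP/P)² + (1·δV/V)² + (-1·δT/T)²
  P term: (1×0.0847)² = 0.00718
  V term: (1×0.0632)² = 0.00400
  T term: (-1×0.0124)² = 0.000153
Total = 0.0113. Share from P = 0.00718/0.0113 = 0.634.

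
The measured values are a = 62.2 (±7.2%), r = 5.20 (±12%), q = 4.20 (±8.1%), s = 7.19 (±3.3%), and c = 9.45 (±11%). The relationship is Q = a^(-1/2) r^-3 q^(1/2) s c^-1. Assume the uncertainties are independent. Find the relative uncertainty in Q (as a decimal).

Relative error in a monomial: (δQ/Q)² = Σ (nᵢ · δxᵢ/xᵢ)².
  (−½·δa/a)² = (-0.5×0.0720)² = 0.00130;  (-3·δr/r)² = (-3×0.120)² = 0.130;  (½·δq/q)² = (0.5×0.0810)² = 0.00164;  (1·δs/s)² = (1×0.0330)² = 0.00109;  (-1·δc/c)² = (-1×0.110)² = 0.0121
δQ/Q = √(0.146) = 0.382

0.382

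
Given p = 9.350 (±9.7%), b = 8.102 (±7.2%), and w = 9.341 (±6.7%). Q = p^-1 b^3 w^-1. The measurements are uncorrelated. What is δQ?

1.50

For a monomial Q ∝ p^-1, b^3, w^-1, fractional errors add in quadrature:
  (-1·δp/p)² = (-1×0.0970)² = 0.00941;  (3·δb/b)² = (3×0.0720)² = 0.0467;  (-1·δw/w)² = (-1×0.0670)² = 0.00449
δQ/Q = √(0.0606) = 0.246
Q = 6.089, so δQ = 0.246 × 6.089 = 1.50.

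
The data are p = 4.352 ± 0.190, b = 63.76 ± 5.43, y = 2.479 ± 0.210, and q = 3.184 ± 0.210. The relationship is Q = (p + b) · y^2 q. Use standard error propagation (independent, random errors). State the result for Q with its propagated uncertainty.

Let u = p + b = 68.11. δu = √(δp² + δb²) = √(0.0361 + 29.5) = 5.43, so δu/u = 0.0798.
Q is then a monomial in u, y, q:
δQ/Q = √((δu/u)² + (2·δy/y)² + (1·δq/q)²) = √(0.00636 + 0.0287 + 0.00435) = 0.199
Q = 1333, so δQ = 0.199 × 1333 = 265.

1333 ± 265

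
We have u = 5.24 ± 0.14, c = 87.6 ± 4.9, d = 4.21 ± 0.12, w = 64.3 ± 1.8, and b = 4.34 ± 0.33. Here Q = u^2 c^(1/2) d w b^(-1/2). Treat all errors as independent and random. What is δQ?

2730

Products/powers → add relative errors in quadrature, weighted by exponent:
  (2·δu/u)² = (2×0.0267)² = 0.00286;  (½·δc/c)² = (0.5×0.0559)² = 0.000782;  (1·δd/d)² = (1×0.0285)² = 0.000812;  (1·δw/w)² = (1×0.0280)² = 0.000784;  (−½·δb/b)² = (-0.5×0.0760)² = 0.00145
δQ/Q = √(0.00668) = 0.0817
Q = 33400, so δQ = 0.0817 × 33400 = 2730.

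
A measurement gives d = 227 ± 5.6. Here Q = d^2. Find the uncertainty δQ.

Q ∝ d^2, so δQ/Q = |2| · δd/d = 2 × 0.0247 = 0.0493.
Q = 51500, so δQ = 0.0493 × 51500 = 2540.

2540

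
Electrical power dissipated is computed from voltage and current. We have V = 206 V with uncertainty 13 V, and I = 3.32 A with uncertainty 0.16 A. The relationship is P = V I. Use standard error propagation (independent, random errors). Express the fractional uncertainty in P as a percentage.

Since P is a product/quotient, work with relative uncertainties:
  (1·δV/V)² = (1×0.0631)² = 0.00398;  (1·δI/I)² = (1×0.0482)² = 0.00232
δP/P = √(0.00631) = 0.0794

7.94%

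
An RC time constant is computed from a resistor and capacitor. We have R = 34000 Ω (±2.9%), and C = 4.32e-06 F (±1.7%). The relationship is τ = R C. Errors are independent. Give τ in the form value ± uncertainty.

Relative error in a monomial: (δτ/τ)² = Σ (nᵢ · δxᵢ/xᵢ)².
  (1·δR/R)² = (1×0.0290)² = 0.000841;  (1·δC/C)² = (1×0.0170)² = 0.000289
δτ/τ = √(0.00113) = 0.0336
τ = 0.147 s, so δτ = 0.0336 × 0.147 = 0.00494 s.

0.147 ± 0.00494 s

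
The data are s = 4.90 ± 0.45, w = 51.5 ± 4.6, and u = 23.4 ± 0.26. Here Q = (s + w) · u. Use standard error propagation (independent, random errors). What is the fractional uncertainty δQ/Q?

0.0827

Let h = s + w = 56.4. δh = √(δs² + δw²) = √(0.203 + 21.2) = 4.62, so δh/h = 0.0819.
Q is then a monomial in h, u:
δQ/Q = √((δh/h)² + (1·δu/u)²) = √(0.00672 + 0.000123) = 0.0827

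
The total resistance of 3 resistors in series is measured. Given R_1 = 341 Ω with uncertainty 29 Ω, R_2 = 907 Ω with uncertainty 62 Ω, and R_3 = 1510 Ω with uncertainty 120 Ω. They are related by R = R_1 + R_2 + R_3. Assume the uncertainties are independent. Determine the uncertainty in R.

Sums and differences: (δR)² = Σ (cᵢ δxᵢ)².
  (δR_1)² = 841;  (δR_2)² = 3840;  (δR_3)² = 14400
δR = √(19100) = 138 Ω

138 Ω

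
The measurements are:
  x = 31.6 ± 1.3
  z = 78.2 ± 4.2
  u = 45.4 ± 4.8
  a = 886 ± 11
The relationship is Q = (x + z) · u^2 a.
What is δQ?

Let w = x + z = 110. δw = √(δx² + δz²) = √(1.69 + 17.6) = 4.40, so δw/w = 0.0400.
Q is then a monomial in w, u, a:
δQ/Q = √((δw/w)² + (2·δu/u)² + (1·δa/a)²) = √(0.00160 + 0.0447 + 0.000154) = 0.216
Q = 2.01e+08, so δQ = 0.216 × 2.01e+08 = 4.32e+07.

4.32e+07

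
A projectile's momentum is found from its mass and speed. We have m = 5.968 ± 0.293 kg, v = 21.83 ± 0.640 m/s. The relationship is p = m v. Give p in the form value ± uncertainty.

130.3 ± 7.45 kg·m/s

For a monomial p ∝ m, v, fractional errors add in quadrature:
  (1·δm/m)² = (1×0.0491)² = 0.00241;  (1·δv/v)² = (1×0.0293)² = 0.000860
δp/p = √(0.00327) = 0.0572
p = 130.3 kg·m/s, so δp = 0.0572 × 130.3 = 7.45 kg·m/s.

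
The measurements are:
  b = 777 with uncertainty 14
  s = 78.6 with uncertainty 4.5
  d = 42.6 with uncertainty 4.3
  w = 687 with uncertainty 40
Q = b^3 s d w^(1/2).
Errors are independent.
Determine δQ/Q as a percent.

Since Q is a product/quotient, work with relative uncertainties:
  (3·δb/b)² = (3×0.0180)² = 0.00292;  (1·δs/s)² = (1×0.0573)² = 0.00328;  (1·δd/d)² = (1×0.101)² = 0.0102;  (½·δw/w)² = (0.5×0.0582)² = 0.000848
δQ/Q = √(0.0172) = 0.131

13.1%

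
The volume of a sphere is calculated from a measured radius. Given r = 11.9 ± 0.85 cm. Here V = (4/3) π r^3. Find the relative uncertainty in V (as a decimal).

0.214

Relative error in a monomial: (δV/V)² = Σ (nᵢ · δxᵢ/xᵢ)².
  (3·δr/r)² = (3×0.0714)² = 0.0459
δV/V = √(0.0459) = 0.214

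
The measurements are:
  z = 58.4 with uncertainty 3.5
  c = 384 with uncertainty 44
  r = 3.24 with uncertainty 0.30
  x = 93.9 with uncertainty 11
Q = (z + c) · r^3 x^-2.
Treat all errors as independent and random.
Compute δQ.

Let u = z + c = 442. δu = √(δz² + δc²) = √(12.2 + 1940) = 44.1, so δu/u = 0.0998.
Q is then a monomial in u, r, x:
δQ/Q = √((δu/u)² + (3·δr/r)² + (-2·δx/x)²) = √(0.00995 + 0.0772 + 0.0549) = 0.377
Q = 1.71, so δQ = 0.377 × 1.71 = 0.643.

0.643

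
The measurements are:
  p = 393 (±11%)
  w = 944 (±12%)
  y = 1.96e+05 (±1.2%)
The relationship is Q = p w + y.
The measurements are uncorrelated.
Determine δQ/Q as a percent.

Let h = p·w = 3.71e+05. δh/h = √((1·δp/p)² + (1·δw/w)²) = √(0.0121 + 0.0144) = 0.163, so δh = 60400.
Q = h + y: δQ = √(δh² + δy²) = √(3.65e+09 + 5.53e+06) = 60400
Q = 5.67e+05, so δQ/Q = 60400/5.67e+05 = 0.107.

10.7%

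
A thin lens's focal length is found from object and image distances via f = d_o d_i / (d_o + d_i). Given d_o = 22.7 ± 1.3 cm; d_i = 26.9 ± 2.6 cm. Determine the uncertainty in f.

0.665 cm

∂f/∂d_o = (d_i/(d_o+d_i))² = 0.294;  ∂f/∂d_i = (d_o/(d_o+d_i))² = 0.209
δf = √((∂f/∂d_o · δd_o)² + (∂f/∂d_i · δd_i)²) = √(0.146 + 0.297) = 0.665 cm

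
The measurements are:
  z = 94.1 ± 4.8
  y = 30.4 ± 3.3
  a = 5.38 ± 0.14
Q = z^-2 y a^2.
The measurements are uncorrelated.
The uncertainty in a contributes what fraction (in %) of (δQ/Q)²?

10.9%

(δQ/Q)² = (-2·δz/z)² + (1·δy/y)² + (2·δa/a)²
  z term: (-2×0.0510)² = 0.0104
  y term: (1×0.109)² = 0.0118
  a term: (2×0.0260)² = 0.00271
Total = 0.0249. Share from a = 0.00271/0.0249 = 0.109.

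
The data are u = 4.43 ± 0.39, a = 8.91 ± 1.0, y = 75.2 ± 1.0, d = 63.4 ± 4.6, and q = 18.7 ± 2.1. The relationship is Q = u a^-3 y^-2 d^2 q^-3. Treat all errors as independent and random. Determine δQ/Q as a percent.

Since Q is a product/quotient, work with relative uncertainties:
  (1·δu/u)² = (1×0.0880)² = 0.00775;  (-3·δa/a)² = (-3×0.112)² = 0.113;  (-2·δy/y)² = (-2×0.0133)² = 0.000707;  (2·δd/d)² = (2×0.0726)² = 0.0211;  (-3·δq/q)² = (-3×0.112)² = 0.114
δQ/Q = √(0.256) = 0.506

50.6%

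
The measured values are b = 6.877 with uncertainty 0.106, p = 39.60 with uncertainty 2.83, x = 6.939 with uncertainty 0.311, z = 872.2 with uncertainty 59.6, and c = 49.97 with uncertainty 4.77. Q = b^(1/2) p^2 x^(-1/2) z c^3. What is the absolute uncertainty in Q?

5.57e+10

Products/powers → add relative errors in quadrature, weighted by exponent:
  (½·δb/b)² = (0.5×0.0154)² = 5.94e-05;  (2·δp/p)² = (2×0.0715)² = 0.0204;  (−½·δx/x)² = (-0.5×0.0448)² = 0.000502;  (1·δz/z)² = (1×0.0683)² = 0.00467;  (3·δc/c)² = (3×0.0955)² = 0.0820
δQ/Q = √(0.108) = 0.328
Q = 1.699e+11, so δQ = 0.328 × 1.699e+11 = 5.57e+10.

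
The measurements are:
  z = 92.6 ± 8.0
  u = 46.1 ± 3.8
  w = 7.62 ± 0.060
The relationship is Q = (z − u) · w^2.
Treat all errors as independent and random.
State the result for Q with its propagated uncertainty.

Let h = z − u = 46.5. δh = √(δz² + δu²) = √(64.0 + 14.4) = 8.86, so δh/h = 0.190.
Q is then a monomial in h, w:
δQ/Q = √((δh/h)² + (2·δw/w)²) = √(0.0363 + 0.000248) = 0.191
Q = 2700, so δQ = 0.191 × 2700 = 516.

2700 ± 516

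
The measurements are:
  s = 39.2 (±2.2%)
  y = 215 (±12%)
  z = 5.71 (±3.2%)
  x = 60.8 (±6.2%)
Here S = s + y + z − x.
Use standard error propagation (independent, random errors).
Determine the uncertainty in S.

Each term contributes (cᵢ δxᵢ)² to (δS)²:
  (δs)² = 0.744;  (δy)² = 666;  (δz)² = 0.0334;  (δx)² = 14.2
δS = √(681) = 26.1

26.1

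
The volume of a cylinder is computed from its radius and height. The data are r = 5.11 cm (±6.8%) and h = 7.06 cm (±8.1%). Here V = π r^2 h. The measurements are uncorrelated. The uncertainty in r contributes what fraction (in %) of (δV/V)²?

(δV/V)² = (2·δr/r)² + (1·δh/h)²
  r term: (2×0.0680)² = 0.0185
  h term: (1×0.0810)² = 0.00656
Total = 0.0251. Share from r = 0.0185/0.0251 = 0.738.

73.8%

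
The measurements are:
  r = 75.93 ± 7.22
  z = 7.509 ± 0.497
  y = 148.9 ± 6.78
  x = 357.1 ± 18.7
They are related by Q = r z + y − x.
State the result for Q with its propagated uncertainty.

362.0 ± 69.0

Let p = r·z = 570.2. δp/p = √((1·δr/r)² + (1·δz/z)²) = √(0.00904 + 0.00438) = 0.116, so δp = 66.1.
Q = p + y − x: δQ = √(δp² + δy² + δx²) = √(4360 + 46.0 + 350) = 69.0
Q = 362.0.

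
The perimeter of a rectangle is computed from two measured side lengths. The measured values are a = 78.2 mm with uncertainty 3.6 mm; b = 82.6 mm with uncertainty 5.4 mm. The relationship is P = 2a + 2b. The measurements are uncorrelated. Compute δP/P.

0.0404

For a sum/difference, combine absolute errors in quadrature:
  (2·δa)² = 51.8;  (2·δb)² = 117
δP = √(168) = 13.0 mm
P = 322 mm, so δP/P = 13.0/322 = 0.0404.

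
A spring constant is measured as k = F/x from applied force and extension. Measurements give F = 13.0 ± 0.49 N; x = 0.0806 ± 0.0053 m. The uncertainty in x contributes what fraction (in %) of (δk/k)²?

75.3%

(δk/k)² = (1·δF/F)² + (-1·δx/x)²
  F term: (1×0.0377)² = 0.00142
  x term: (-1×0.0658)² = 0.00432
Total = 0.00574. Share from x = 0.00432/0.00574 = 0.753.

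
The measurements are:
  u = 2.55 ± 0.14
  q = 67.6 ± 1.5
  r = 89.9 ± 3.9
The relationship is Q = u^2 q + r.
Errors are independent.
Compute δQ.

Let p = u^2·q = 440. δp/p = √((2·δu/u)² + (1·δq/q)²) = √(0.0121 + 0.000492) = 0.112, so δp = 49.2.
Q = p + r: δQ = √(δp² + δr²) = √(2420 + 15.2) = 49.4

49.4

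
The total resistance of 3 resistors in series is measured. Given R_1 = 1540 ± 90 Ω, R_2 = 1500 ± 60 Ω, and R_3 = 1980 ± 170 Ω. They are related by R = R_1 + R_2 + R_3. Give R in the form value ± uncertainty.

Sums and differences: (δR)² = Σ (cᵢ δxᵢ)².
  (δR_1)² = 8100;  (δR_2)² = 3600;  (δR_3)² = 28900
δR = √(40600) = 201 Ω
R = 5020 Ω.

5020 ± 201 Ω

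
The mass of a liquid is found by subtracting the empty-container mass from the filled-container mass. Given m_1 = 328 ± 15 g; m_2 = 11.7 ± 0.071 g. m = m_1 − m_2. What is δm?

15.0 g

For a sum/difference, combine absolute errors in quadrature:
  (δm_1)² = 225;  (δm_2)² = 0.00504
δm = √(225) = 15.0 g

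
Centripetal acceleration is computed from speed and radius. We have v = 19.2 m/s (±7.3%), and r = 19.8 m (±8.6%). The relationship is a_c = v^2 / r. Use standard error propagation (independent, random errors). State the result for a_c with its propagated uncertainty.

18.6 ± 3.15 m/s^2

For a monomial a_c ∝ v^2, r^-1, fractional errors add in quadrature:
  (2·δv/v)² = (2×0.0730)² = 0.0213;  (-1·δr/r)² = (-1×0.0860)² = 0.00740
δa_c/a_c = √(0.0287) = 0.169
a_c = 18.6 m/s^2, so δa_c = 0.169 × 18.6 = 3.15 m/s^2.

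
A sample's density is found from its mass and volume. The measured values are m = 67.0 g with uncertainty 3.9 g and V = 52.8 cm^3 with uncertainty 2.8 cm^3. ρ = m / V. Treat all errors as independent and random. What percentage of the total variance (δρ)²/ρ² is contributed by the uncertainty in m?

(δρ/ρ)² = (1·δm/m)² + (-1·δV/V)²
  m term: (1×0.0582)² = 0.00339
  V term: (-1×0.0530)² = 0.00281
Total = 0.00620. Share from m = 0.00339/0.00620 = 0.546.

54.6%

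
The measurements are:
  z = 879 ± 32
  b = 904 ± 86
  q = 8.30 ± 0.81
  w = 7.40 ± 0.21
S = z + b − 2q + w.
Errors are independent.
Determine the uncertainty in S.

S is a linear combination, so absolute uncertainties add in quadrature:
  (δz)² = 1020;  (δb)² = 7400;  (2·δq)² = 2.62;  (δw)² = 0.0441
δS = √(8420) = 91.8

91.8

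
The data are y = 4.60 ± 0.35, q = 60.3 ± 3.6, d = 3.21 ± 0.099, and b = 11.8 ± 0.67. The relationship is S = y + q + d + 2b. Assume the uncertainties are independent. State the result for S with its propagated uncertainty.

Each term contributes (cᵢ δxᵢ)² to (δS)²:
  (δy)² = 0.122;  (δq)² = 13.0;  (δd)² = 0.00980;  (2·δb)² = 1.80
δS = √(14.9) = 3.86
S = 91.7.

91.7 ± 3.86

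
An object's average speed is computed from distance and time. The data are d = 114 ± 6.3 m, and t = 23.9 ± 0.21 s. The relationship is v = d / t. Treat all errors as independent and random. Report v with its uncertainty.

Since v is a product/quotient, work with relative uncertainties:
  (1·δd/d)² = (1×0.0553)² = 0.00305;  (-1·δt/t)² = (-1×0.00879)² = 7.72e-05
δv/v = √(0.00313) = 0.0560
v = 4.77 m/s, so δv = 0.0560 × 4.77 = 0.267 m/s.

4.77 ± 0.267 m/s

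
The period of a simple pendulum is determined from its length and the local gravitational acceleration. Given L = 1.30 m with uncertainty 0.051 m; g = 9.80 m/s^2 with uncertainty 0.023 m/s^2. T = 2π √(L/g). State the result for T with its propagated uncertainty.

Each factor contributes (exponent × relative error)² to (δT/T)²:
  (½·δL/L)² = (0.5×0.0392)² = 0.000385;  (−½·δg/g)² = (-0.5×0.00235)² = 1.38e-06
δT/T = √(0.000386) = 0.0197
T = 2.29 s, so δT = 0.0197 × 2.29 = 0.0450 s.

2.29 ± 0.0450 s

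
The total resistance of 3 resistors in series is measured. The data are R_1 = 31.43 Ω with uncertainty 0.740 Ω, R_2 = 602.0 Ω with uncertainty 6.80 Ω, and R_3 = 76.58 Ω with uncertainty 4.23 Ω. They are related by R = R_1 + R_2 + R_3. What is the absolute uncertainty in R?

8.04 Ω

For a sum/difference, combine absolute errors in quadrature:
  (δR_1)² = 0.548;  (δR_2)² = 46.2;  (δR_3)² = 17.9
δR = √(64.7) = 8.04 Ω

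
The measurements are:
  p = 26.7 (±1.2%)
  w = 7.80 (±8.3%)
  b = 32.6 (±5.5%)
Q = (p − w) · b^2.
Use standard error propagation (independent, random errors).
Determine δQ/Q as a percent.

Let u = p − w = 18.9. δu = √(δp² + δw²) = √(0.103 + 0.419) = 0.722, so δu/u = 0.0382.
Q is then a monomial in u, b:
δQ/Q = √((δu/u)² + (2·δb/b)²) = √(0.00146 + 0.0121) = 0.116

11.6%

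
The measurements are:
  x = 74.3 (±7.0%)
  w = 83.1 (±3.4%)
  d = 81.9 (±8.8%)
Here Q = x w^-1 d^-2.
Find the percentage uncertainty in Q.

19.2%

Since Q is a product/quotient, work with relative uncertainties:
  (1·δx/x)² = (1×0.0700)² = 0.00490;  (-1·δw/w)² = (-1×0.0340)² = 0.00116;  (-2·δd/d)² = (-2×0.0880)² = 0.0310
δQ/Q = √(0.0370) = 0.192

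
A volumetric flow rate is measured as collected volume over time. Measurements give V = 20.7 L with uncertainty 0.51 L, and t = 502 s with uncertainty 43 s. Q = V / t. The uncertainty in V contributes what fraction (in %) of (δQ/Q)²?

7.64%

(δQ/Q)² = (1·δV/V)² + (-1·δt/t)²
  V term: (1×0.0246)² = 0.000607
  t term: (-1×0.0857)² = 0.00734
Total = 0.00794. Share from V = 0.000607/0.00794 = 0.0764.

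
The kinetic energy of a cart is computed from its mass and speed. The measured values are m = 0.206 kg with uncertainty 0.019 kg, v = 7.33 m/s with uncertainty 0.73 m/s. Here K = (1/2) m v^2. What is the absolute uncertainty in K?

Products/powers → add relative errors in quadrature, weighted by exponent:
  (1·δm/m)² = (1×0.0922)² = 0.00851;  (2·δv/v)² = (2×0.0996)² = 0.0397
δK/K = √(0.0482) = 0.219
K = 5.53 J, so δK = 0.219 × 5.53 = 1.21 J.

1.21 J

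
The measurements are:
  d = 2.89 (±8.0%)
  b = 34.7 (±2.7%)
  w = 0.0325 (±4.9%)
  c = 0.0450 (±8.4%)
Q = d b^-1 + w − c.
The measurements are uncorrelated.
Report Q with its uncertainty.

Let p = d·b^-1 = 0.0833. δp/p = √((1·δd/d)² + (-1·δb/b)²) = √(0.00640 + 0.000729) = 0.0844, so δp = 0.00703.
Q = p + w − c: δQ = √(δp² + δw² + δc²) = √(4.94e-05 + 2.54e-06 + 1.43e-05) = 0.00814
Q = 0.0708.

0.0708 ± 0.00814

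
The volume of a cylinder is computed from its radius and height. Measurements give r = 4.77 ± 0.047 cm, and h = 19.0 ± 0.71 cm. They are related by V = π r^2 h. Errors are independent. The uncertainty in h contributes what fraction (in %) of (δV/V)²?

78.2%

(δV/V)² = (2·δr/r)² + (1·δh/h)²
  r term: (2×0.00985)² = 0.000388
  h term: (1×0.0374)² = 0.00140
Total = 0.00178. Share from h = 0.00140/0.00178 = 0.782.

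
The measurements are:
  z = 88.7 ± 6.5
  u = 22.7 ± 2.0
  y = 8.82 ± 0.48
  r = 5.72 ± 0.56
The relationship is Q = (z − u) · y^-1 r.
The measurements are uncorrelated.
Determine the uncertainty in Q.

6.51

Let w = z − u = 66.0. δw = √(δz² + δu²) = √(42.2 + 4.00) = 6.80, so δw/w = 0.103.
Q is then a monomial in w, y, r:
δQ/Q = √((δw/w)² + (-1·δy/y)² + (1·δr/r)²) = √(0.0106 + 0.00296 + 0.00958) = 0.152
Q = 42.8, so δQ = 0.152 × 42.8 = 6.51.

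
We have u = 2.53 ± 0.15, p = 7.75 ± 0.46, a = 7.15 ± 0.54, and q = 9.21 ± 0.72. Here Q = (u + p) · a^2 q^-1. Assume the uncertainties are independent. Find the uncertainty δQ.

Let w = u + p = 10.3. δw = √(δu² + δp²) = √(0.0225 + 0.212) = 0.484, so δw/w = 0.0471.
Q is then a monomial in w, a, q:
δQ/Q = √((δw/w)² + (2·δa/a)² + (-1·δq/q)²) = √(0.00222 + 0.0228 + 0.00611) = 0.176
Q = 57.1, so δQ = 0.176 × 57.1 = 10.1.

10.1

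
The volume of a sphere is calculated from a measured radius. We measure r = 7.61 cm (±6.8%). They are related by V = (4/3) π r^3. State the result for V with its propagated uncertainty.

For a monomial V ∝ r^3, fractional errors add in quadrature:
  (3·δr/r)² = (3×0.0680)² = 0.0416
δV/V = √(0.0416) = 0.204
V = 1850 cm^3, so δV = 0.204 × 1850 = 377 cm^3.

1850 ± 377 cm^3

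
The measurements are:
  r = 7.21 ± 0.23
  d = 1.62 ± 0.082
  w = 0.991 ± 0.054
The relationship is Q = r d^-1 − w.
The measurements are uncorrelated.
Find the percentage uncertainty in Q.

7.85%

Let p = r·d^-1 = 4.45. δp/p = √((1·δr/r)² + (-1·δd/d)²) = √(0.00102 + 0.00256) = 0.0598, so δp = 0.266.
Q = p − w: δQ = √(δp² + δw²) = √(0.0709 + 0.00292) = 0.272
Q = 3.46, so δQ/Q = 0.272/3.46 = 0.0785.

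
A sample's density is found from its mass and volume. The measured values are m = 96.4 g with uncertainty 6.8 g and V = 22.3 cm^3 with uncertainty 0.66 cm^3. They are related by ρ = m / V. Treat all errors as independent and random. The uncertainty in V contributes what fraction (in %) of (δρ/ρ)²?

15.0%

(δρ/ρ)² = (1·δm/m)² + (-1·δV/V)²
  m term: (1×0.0705)² = 0.00498
  V term: (-1×0.0296)² = 0.000876
Total = 0.00585. Share from V = 0.000876/0.00585 = 0.150.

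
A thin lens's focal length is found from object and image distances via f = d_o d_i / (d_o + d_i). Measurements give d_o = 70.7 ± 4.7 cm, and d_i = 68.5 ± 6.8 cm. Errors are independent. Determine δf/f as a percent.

∂f/∂d_o = (d_i/(d_o+d_i))² = 0.242;  ∂f/∂d_i = (d_o/(d_o+d_i))² = 0.258
δf = √((∂f/∂d_o · δd_o)² + (∂f/∂d_i · δd_i)²) = √(1.30 + 3.08) = 2.09 cm
f = 34.8 cm, so δf/f = 2.09/34.8 = 0.0601.

6.01%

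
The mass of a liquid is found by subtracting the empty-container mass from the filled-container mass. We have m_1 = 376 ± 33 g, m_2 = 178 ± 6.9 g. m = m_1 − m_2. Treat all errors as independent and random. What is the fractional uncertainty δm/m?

For a sum/difference, combine absolute errors in quadrature:
  (δm_1)² = 1090;  (δm_2)² = 47.6
δm = √(1140) = 33.7 g
m = 198 g, so δm/m = 33.7/198 = 0.170.

0.170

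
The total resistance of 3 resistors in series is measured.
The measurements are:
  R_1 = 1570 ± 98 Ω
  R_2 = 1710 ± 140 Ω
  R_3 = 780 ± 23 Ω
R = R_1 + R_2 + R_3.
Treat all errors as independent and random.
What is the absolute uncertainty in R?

172 Ω

Sums and differences: (δR)² = Σ (cᵢ δxᵢ)².
  (δR_1)² = 9600;  (δR_2)² = 19600;  (δR_3)² = 529
δR = √(29700) = 172 Ω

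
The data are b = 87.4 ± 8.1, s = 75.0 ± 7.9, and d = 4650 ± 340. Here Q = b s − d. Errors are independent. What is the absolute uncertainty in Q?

981

Let p = b·s = 6560. δp/p = √((1·δb/b)² + (1·δs/s)²) = √(0.00859 + 0.0111) = 0.140, so δp = 920.
Q = p − d: δQ = √(δp² + δd²) = √(8.46e+05 + 1.16e+05) = 981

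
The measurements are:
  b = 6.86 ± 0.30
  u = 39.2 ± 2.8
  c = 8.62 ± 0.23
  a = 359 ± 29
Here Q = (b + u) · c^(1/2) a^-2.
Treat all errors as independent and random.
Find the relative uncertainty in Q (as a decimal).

Let w = b + u = 46.1. δw = √(δb² + δu²) = √(0.0900 + 7.84) = 2.82, so δw/w = 0.0611.
Q is then a monomial in w, c, a:
δQ/Q = √((δw/w)² + (½·δc/c)² + (-2·δa/a)²) = √(0.00374 + 0.000178 + 0.0261) = 0.173

0.173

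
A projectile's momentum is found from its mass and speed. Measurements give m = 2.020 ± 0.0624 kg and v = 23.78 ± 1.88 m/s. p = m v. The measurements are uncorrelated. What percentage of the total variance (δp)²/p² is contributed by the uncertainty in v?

86.8%

(δp/p)² = (1·δm/m)² + (1·δv/v)²
  m term: (1×0.0309)² = 0.000954
  v term: (1×0.0791)² = 0.00625
Total = 0.00720. Share from v = 0.00625/0.00720 = 0.868.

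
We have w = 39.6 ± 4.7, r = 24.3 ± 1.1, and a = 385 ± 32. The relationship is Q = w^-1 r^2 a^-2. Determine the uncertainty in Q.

2.25e-05

Since Q is a product/quotient, work with relative uncertainties:
  (-1·δw/w)² = (-1×0.119)² = 0.0141;  (2·δr/r)² = (2×0.0453)² = 0.00820;  (-2·δa/a)² = (-2×0.0831)² = 0.0276
δQ/Q = √(0.0499) = 0.223
Q = 0.000101, so δQ = 0.223 × 0.000101 = 2.25e-05.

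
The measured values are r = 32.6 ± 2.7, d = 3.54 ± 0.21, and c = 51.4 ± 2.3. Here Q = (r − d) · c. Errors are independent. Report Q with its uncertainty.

1490 ± 154

Let u = r − d = 29.1. δu = √(δr² + δd²) = √(7.29 + 0.0441) = 2.71, so δu/u = 0.0932.
Q is then a monomial in u, c:
δQ/Q = √((δu/u)² + (1·δc/c)²) = √(0.00868 + 0.00200) = 0.103
Q = 1490, so δQ = 0.103 × 1490 = 154.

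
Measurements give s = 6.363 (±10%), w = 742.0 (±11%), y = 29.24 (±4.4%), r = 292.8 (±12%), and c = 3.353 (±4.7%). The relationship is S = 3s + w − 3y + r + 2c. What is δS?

89.0

Absolute uncertainties add in quadrature for a linear combination:
  (3·δs)² = 3.64;  (δw)² = 6660;  (3·δy)² = 14.9;  (δr)² = 1230;  (2·δc)² = 0.0993
δS = √(7920) = 89.0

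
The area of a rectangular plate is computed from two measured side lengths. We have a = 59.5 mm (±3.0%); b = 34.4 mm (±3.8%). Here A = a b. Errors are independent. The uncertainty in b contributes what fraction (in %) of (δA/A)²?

61.6%

(δA/A)² = (1·δa/a)² + (1·δb/b)²
  a term: (1×0.0300)² = 0.000900
  b term: (1×0.0380)² = 0.00144
Total = 0.00234. Share from b = 0.00144/0.00234 = 0.616.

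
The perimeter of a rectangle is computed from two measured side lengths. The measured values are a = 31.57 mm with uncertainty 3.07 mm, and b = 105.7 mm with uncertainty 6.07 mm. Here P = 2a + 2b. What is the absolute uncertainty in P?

13.6 mm

Each term contributes (cᵢ δxᵢ)² to (δP)²:
  (2·δa)² = 37.7;  (2·δb)² = 147
δP = √(185) = 13.6 mm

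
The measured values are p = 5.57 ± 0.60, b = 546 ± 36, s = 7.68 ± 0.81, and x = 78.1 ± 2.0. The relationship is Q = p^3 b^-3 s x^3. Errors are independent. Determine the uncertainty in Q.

1.56

Each factor contributes (exponent × relative error)² to (δQ/Q)²:
  (3·δp/p)² = (3×0.108)² = 0.104;  (-3·δb/b)² = (-3×0.0659)² = 0.0391;  (1·δs/s)² = (1×0.105)² = 0.0111;  (3·δx/x)² = (3×0.0256)² = 0.00590
δQ/Q = √(0.161) = 0.401
Q = 3.88, so δQ = 0.401 × 3.88 = 1.56.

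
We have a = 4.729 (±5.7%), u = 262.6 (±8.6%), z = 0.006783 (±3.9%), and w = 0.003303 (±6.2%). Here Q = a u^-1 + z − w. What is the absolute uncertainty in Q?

0.00189

Let p = a·u^-1 = 0.01801. δp/p = √((1·δa/a)² + (-1·δu/u)²) = √(0.00325 + 0.00740) = 0.103, so δp = 0.00186.
Q = p + z − w: δQ = √(δp² + δz² + δw²) = √(3.45e-06 + 7e-08 + 4.19e-08) = 0.00189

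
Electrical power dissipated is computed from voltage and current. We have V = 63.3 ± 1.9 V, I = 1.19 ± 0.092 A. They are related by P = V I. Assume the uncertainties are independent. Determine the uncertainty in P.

6.25 W

P is a product of powers, so relative uncertainties combine in quadrature:
  (1·δV/V)² = (1×0.0300)² = 0.000901;  (1·δI/I)² = (1×0.0773)² = 0.00598
δP/P = √(0.00688) = 0.0829
P = 75.3 W, so δP = 0.0829 × 75.3 = 6.25 W.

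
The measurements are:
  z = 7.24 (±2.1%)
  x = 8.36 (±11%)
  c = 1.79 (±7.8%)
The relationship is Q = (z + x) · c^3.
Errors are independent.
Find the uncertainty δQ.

Let u = z + x = 15.6. δu = √(δz² + δx²) = √(0.0231 + 0.846) = 0.932, so δu/u = 0.0597.
Q is then a monomial in u, c:
δQ/Q = √((δu/u)² + (3·δc/c)²) = √(0.00357 + 0.0548) = 0.242
Q = 89.5, so δQ = 0.242 × 89.5 = 21.6.

21.6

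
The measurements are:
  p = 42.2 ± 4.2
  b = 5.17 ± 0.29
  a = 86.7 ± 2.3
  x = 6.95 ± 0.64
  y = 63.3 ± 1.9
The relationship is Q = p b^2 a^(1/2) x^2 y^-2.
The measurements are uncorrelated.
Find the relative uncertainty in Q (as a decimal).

Q is a product of powers, so relative uncertainties combine in quadrature:
  (1·δp/p)² = (1×0.0995)² = 0.00991;  (2·δb/b)² = (2×0.0561)² = 0.0126;  (½·δa/a)² = (0.5×0.0265)² = 0.000176;  (2·δx/x)² = (2×0.0921)² = 0.0339;  (-2·δy/y)² = (-2×0.0300)² = 0.00360
δQ/Q = √(0.0602) = 0.245

0.245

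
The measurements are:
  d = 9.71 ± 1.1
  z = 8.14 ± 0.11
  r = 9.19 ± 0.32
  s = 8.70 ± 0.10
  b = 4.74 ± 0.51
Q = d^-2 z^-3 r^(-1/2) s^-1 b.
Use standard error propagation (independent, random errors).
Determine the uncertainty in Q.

Each factor contributes (exponent × relative error)² to (δQ/Q)²:
  (-2·δd/d)² = (-2×0.113)² = 0.0513;  (-3·δz/z)² = (-3×0.0135)² = 0.00164;  (−½·δr/r)² = (-0.5×0.0348)² = 0.000303;  (-1·δs/s)² = (-1×0.0115)² = 0.000132;  (1·δb/b)² = (1×0.108)² = 0.0116
δQ/Q = √(0.0650) = 0.255
Q = 3.53e-06, so δQ = 0.255 × 3.53e-06 = 9.01e-07.

9.01e-07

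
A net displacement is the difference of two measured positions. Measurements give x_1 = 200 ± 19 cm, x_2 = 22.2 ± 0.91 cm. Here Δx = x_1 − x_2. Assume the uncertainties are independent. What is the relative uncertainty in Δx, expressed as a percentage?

For a sum/difference, combine absolute errors in quadrature:
  (δx_1)² = 361;  (δx_2)² = 0.828
δΔx = √(362) = 19.0 cm
Δx = 178 cm, so δΔx/Δx = 19.0/178 = 0.107.

10.7%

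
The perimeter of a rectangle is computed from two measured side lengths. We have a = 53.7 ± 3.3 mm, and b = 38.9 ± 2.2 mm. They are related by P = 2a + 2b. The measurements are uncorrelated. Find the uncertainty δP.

Sums and differences: (δP)² = Σ (cᵢ δxᵢ)².
  (2·δa)² = 43.6;  (2·δb)² = 19.4
δP = √(62.9) = 7.93 mm

7.93 mm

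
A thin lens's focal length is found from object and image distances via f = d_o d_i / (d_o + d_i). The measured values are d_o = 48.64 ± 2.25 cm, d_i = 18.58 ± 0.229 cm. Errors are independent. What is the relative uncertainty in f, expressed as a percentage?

∂f/∂d_o = (d_i/(d_o+d_i))² = 0.0764;  ∂f/∂d_i = (d_o/(d_o+d_i))² = 0.524
δf = √((∂f/∂d_o · δd_o)² + (∂f/∂d_i · δd_i)²) = √(0.0295 + 0.0144) = 0.210 cm
f = 13.44 cm, so δf/f = 0.210/13.44 = 0.0156.

1.56%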